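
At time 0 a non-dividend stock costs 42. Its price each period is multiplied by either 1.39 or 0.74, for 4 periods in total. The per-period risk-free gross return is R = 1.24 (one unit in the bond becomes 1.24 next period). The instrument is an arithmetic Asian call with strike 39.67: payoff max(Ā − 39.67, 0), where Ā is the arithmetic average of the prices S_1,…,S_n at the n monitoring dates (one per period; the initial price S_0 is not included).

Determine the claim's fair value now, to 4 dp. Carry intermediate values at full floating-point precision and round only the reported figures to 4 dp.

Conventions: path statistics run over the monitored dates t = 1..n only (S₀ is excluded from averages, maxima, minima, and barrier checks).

price = 14.8105

Risk-neutral up-probability p* = (R−d)/(u−d) = (1.24−0.74)/(1.39−0.74) = 0.7692; the claim prices as the p*-weighted sum of path payoffs discounted by R^4.
Enumerate all 2^4 = 16 price paths (U = up ×1.39, D = down ×0.74); each path with k up-moves has probability p*^k·(1−p*)^(4−k).
DDDD: Ā=20.9232, payoff=0.0000, prob=0.002836
UDDD: Ā=39.3018, payoff=0.0000, prob=0.009453
DUDD: Ā=32.4768, payoff=0.0000, prob=0.009453
UUDD: Ā=61.0037, payoff=21.3337, prob=0.031512
DDUD: Ā=27.4263, payoff=0.0000, prob=0.009453
UDUD: Ā=51.5169, payoff=11.8469, prob=0.031512
DUUD: Ā=44.6919, payoff=5.0219, prob=0.031512
UUUD: Ā=83.9483, payoff=44.2783, prob=0.105038
DDDU: Ā=23.6889, payoff=0.0000, prob=0.009453
UDDU: Ā=44.4967, payoff=4.8267, prob=0.031512
DUDU: Ā=37.6717, payoff=0.0000, prob=0.031512
UUDU: Ā=70.7617, payoff=31.0917, prob=0.105038
DDUU: Ā=32.6212, payoff=0.0000, prob=0.031512
UDUU: Ā=61.2750, payoff=21.6050, prob=0.105038
DUUU: Ā=54.4500, payoff=14.7800, prob=0.105038
UUUU: Ā=102.2777, payoff=62.6077, prob=0.350128
Price = Σ prob·payoff / R^4 = 35.015154 / 2.364214 = 14.8105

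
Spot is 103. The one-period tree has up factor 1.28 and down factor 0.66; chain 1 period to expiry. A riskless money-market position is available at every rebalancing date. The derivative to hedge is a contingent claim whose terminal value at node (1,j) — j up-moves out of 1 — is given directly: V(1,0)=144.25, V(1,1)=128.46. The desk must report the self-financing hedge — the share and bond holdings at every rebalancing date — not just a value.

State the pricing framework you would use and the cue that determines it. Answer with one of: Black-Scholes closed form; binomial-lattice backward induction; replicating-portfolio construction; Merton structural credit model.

Key observation: the task asks for the hedge itself — share and bond holdings at every node of the 1-period tree on spot 103 with factors 1.28/0.66 — which is exactly what the replicating-portfolio construction produces.

framework: replicating-portfolio construction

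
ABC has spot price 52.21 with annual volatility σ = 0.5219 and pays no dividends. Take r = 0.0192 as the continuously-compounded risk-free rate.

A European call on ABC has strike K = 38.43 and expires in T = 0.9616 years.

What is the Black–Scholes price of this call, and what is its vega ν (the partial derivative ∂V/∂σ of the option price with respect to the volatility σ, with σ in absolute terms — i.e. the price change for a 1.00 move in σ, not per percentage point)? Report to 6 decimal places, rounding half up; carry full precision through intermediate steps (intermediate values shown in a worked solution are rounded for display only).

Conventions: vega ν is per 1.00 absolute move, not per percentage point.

price = 18.037510
ν = 13.736523

σ√T = 0.5219·√0.9616 = 0.511781
d₁ = (ln(S/K) + (r+σ²/2)T) / (σ√T) = (ln(52.21/38.43) + (0.0192+0.5219²/2)·0.9616) / 0.511781 = (0.306436 + 0.149423) / 0.511781 = 0.890729
d₂ = d₁ − σ√T = 0.890729 − 0.511781 = 0.378947
e^{−rT} = 0.981707
N(d₁) = 0.813463,  N(d₂) = 0.647637
Call price V = S·N(d₁) − K·e^{−rT}·N(d₂) = 42.470886 − 24.433376 = 18.037510
φ(d₁) = (1/√(2π))·e^{−d₁²/2} = 0.268303
ν = S·φ(d₁)·√T = 13.736523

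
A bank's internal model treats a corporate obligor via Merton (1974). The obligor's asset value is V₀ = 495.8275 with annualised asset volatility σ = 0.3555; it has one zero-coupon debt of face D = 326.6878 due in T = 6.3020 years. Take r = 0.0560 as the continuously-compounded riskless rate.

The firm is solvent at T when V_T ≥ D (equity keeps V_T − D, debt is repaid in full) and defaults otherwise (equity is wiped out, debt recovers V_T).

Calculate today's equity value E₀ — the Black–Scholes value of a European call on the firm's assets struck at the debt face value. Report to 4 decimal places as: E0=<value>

E0=296.7483

Work the structural quantities from V₀ = 495.8275 against face 326.6878:
d₁ = [ln(V₀/D) + (r + σ²/2)T] / (σ√T)
   = [ln(495.8275/326.6878) + (0.0560 + 0.5·0.3555²)·6.3020] / (0.3555·√6.3020)
   = [0.417223 + 0.751136] / 0.892440 = 1.309175
d₂ = d₁ − σ√T = 1.309175 − 0.892440 = 0.416735
N(d₁) = 0.904762,  N(d₂) = 0.661564,  e^(−rT) = 0.702639
E₀ = V₀·N(d₁) − D·e^(−rT)·N(d₂)
   = 495.8275·0.904762 − 326.6878·0.702639·0.661564 = 296.748319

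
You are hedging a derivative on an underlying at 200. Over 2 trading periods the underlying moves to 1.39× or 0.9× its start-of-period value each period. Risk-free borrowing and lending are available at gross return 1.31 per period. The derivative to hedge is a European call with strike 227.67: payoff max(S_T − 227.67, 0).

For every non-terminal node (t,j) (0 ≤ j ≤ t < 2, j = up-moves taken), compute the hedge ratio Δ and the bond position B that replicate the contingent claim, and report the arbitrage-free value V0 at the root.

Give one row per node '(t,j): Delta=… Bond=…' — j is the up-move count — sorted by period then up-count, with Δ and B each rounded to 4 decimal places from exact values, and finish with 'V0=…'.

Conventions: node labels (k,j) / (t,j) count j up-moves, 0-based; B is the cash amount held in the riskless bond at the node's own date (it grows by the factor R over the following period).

The replicating-portfolio and risk-neutral prices coincide; use p* = (1.31−0.9)/(1.39−0.9) = 0.8367 for the latter.
Payoffs at expiry: V(2,0)=0.0000, V(2,1)=22.5300, V(2,2)=158.7500
  t=1,j=0: stock 180.0000 → up 250.2000 (V=22.5300), down 162.0000 (V=0.0000). Price 14.3906; hedge Δ=0.2554, bond B=-31.5890.
  t=1,j=1: stock 278.0000 → up 386.4200 (V=158.7500), down 250.2000 (V=22.5300). Price 104.2061; hedge Δ=1.0000, bond B=-173.7939.
  t=0,j=0: stock 200.0000 → up 278.0000 (V=104.2061), down 180.0000 (V=14.3906). Price 68.3529; hedge Δ=0.9165, bond B=-114.9441.
Sanity check at the root: Δ(0,0)·S0 + B(0,0) reproduces V0 = 68.3529.

(0,0): Delta=0.9165 Bond=-114.9441
(1,0): Delta=0.2554 Bond=-31.5890
(1,1): Delta=1.0000 Bond=-173.7939
V0=68.3529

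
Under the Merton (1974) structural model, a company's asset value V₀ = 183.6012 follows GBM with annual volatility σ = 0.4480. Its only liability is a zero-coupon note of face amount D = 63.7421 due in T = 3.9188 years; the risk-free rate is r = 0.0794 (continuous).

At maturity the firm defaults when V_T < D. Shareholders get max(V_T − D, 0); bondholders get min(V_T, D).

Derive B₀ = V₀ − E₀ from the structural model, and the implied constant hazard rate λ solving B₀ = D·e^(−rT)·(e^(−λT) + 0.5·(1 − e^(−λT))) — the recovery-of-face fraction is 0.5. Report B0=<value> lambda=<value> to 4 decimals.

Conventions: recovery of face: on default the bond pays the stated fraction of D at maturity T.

With assets at 183.6012 and a single debt payment of 63.7421 at 3.9188 years:
d₁ = [ln(V₀/D) + (r + σ²/2)T] / (σ√T)
   = [ln(183.6012/63.7421) + (0.0794 + 0.5·0.4480²)·3.9188] / (0.4480·√3.9188)
   = [1.057921 + 0.704412] / 0.886859 = 1.987163
d₂ = d₁ − σ√T = 1.987163 − 0.886859 = 1.100304
N(d₁) = 0.976548,  N(d₂) = 0.864400,  e^(−rT) = 0.732602
E₀ = V₀·N(d₁) − D·e^(−rT)·N(d₂)
   = 183.6012·0.976548 − 63.7421·0.732602·0.864400 = 138.929950
B₀ = V₀ − E₀ = 183.6012 − 138.929950 = 44.671250
e^(−λT) = (B₀·e^(rT)/D − 0.5)/(1 − 0.5) = (44.6712·1.364998/63.7421 − 0.5)/0.5 = 0.91321227
λ = −ln(0.91321227)/3.9188 = 0.023167

B0=44.6712 lambda=0.0232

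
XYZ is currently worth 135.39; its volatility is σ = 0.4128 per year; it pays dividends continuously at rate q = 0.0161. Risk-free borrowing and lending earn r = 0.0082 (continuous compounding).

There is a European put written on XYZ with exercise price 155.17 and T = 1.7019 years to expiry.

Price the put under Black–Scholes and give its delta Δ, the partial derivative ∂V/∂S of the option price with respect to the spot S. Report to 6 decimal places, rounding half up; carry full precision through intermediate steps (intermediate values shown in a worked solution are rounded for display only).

σ√T = 0.4128·√1.7019 = 0.538526
d₁ = (ln(S/K) + (r−q+σ²/2)T) / (σ√T) = (ln(135.39/155.17) + (0.0082−0.0161+0.4128²/2)·1.7019) / 0.538526 = (-0.136362 + 0.131560) / 0.538526 = -0.008916
d₂ = d₁ − σ√T = -0.008916 − 0.538526 = -0.547442
e^{−rT} = 0.986141
e^{−qT} = 0.972971
N(−d₁) = 0.503557,  N(−d₂) = 0.707963
Put price V = K·e^{−rT}·N(−d₂) − S·e^{−qT}·N(−d₁) = 108.332114 − 66.333869 = 41.998245
Δ = −e^{−qT}·N(−d₁) = -0.489947

price = 41.998245
Δ = -0.489947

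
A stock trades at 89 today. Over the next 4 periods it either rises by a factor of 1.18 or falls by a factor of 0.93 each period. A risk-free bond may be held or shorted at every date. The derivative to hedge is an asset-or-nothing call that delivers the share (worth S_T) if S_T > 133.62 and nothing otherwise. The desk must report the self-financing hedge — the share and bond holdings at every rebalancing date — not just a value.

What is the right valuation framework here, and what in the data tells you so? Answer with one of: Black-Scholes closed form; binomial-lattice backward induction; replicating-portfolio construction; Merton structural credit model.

framework: replicating-portfolio construction

Key observation: the mandate to exhibit the hedge at every date and state singles out the replicating-portfolio construction on the 4-period tree with factors 1.18 and 0.93 from 89.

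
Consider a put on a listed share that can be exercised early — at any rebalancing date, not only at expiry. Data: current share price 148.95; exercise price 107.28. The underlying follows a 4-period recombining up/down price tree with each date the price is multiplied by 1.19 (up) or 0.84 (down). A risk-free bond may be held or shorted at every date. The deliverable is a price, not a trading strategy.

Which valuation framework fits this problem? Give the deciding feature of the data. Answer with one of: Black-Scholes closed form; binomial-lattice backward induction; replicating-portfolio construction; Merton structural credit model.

framework: binomial-lattice backward induction

Key observation: the put (strike 107.28 on spot 148.95) is American-style on a 4-step discrete price model, so the early-exercise decision at every node requires stepwise backward valuation — a closed form cannot price the exercise right.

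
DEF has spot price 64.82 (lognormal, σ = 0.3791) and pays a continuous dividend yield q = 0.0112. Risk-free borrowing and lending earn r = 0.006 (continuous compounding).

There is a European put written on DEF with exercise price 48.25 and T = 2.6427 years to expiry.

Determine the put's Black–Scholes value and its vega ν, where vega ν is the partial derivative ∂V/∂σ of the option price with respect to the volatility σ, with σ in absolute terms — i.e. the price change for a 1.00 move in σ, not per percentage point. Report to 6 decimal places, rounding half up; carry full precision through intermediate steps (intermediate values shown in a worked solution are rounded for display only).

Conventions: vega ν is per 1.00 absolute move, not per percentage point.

σ√T = 0.3791·√2.6427 = 0.616279
d₁ = (ln(S/K) + (r−q+σ²/2)T) / (σ√T) = (ln(64.82/48.25) + (0.006−0.0112+0.3791²/2)·2.6427) / 0.616279 = (0.295218 + 0.176158) / 0.616279 = 0.764875
d₂ = d₁ − σ√T = 0.764875 − 0.616279 = 0.148595
e^{−rT} = 0.984269
e^{−qT} = 0.970835
N(−d₁) = 0.222173,  N(−d₂) = 0.440937
Put price V = K·e^{−rT}·N(−d₂) − S·e^{−qT}·N(−d₁) = 20.940506 − 13.981255 = 6.959251
φ(d₁) = (1/√(2π))·e^{−d₁²/2} = 0.297764
ν = S·e^{−qT}·φ(d₁)·√T = 30.461433

price = 6.959251
ν = 30.461433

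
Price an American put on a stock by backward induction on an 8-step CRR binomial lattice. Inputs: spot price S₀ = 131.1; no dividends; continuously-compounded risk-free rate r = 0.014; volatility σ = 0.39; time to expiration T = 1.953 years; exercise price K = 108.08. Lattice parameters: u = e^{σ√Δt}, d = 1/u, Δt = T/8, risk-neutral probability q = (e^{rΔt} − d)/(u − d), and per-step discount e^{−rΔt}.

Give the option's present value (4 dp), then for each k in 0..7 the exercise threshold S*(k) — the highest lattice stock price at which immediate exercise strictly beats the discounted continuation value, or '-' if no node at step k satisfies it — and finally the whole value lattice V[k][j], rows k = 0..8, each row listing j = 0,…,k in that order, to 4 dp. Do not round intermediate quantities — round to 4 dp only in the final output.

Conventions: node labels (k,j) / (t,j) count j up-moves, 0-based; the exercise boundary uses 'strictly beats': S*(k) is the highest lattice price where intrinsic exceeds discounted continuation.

price = 15.2467
boundary = - - - - - 50.0231 60.6537 73.5433
tree:
15.2467
21.2309 8.3577
28.7686 12.5686 3.4925
37.7664 18.4539 5.7755 0.8471
47.7986 26.3081 9.4007 1.5765 0.0000
58.0569 36.1502 14.9870 2.9338 0.0000 0.0000
66.8243 47.4263 23.2244 5.4597 0.0000 0.0000 0.0000
74.0550 58.0569 34.5367 10.1602 0.0000 0.0000 0.0000 0.0000
80.0185 66.8243 47.4263 18.9077 0.0000 0.0000 0.0000 0.0000 0.0000

Δt=0.24413, u=1.21251, d=0.82473, q=0.46080, disc=e^(-rΔt)=0.99659
k=8 terminal: V=max(K-S,0) → 80.0185 66.8243 47.4263 18.9077 0.0000 0.0000 0.0000 0.0000 0.0000
k=7: j=0 S=34.0250 intr=74.0550 cont=73.6863 V=74.0550[EX]; j=1 S=50.0231 intr=58.0569 cont=57.6881 V=58.0569[EX]; j=2 S=73.5433 intr=34.5367 cont=34.1679 V=34.5367[EX]; j=3 S=108.1225 intr=0.0000 cont=10.1602 V=10.1602[hold]; j=4 S=158.9605 intr=0.0000 cont=0.0000 V=0.0000[hold]; j=5 S=233.7018 intr=0.0000 cont=0.0000 V=0.0000[hold]; j=6 S=343.5855 intr=0.0000 cont=0.0000 V=0.0000[hold]; j=7 S=505.1353 intr=0.0000 cont=0.0000 V=0.0000[hold]  S*(7)=73.5433
k=6: j=0 S=41.2557 intr=66.8243 cont=66.4555 V=66.8243[EX]; j=1 S=60.6537 intr=47.4263 cont=47.0576 V=47.4263[EX]; j=2 S=89.1723 intr=18.9077 cont=23.2244 V=23.2244[hold]; j=3 S=131.1000 intr=0.0000 cont=5.4597 V=5.4597[hold]; j=4 S=192.7416 intr=0.0000 cont=0.0000 V=0.0000[hold]; j=5 S=283.3664 intr=0.0000 cont=0.0000 V=0.0000[hold]; j=6 S=416.6019 intr=0.0000 cont=0.0000 V=0.0000[hold]  S*(6)=60.6537
k=5: j=0 S=50.0231 intr=58.0569 cont=57.6881 V=58.0569[EX]; j=1 S=73.5433 intr=34.5367 cont=36.1502 V=36.1502[hold]; j=2 S=108.1225 intr=0.0000 cont=14.9870 V=14.9870[hold]; j=3 S=158.9605 intr=0.0000 cont=2.9338 V=2.9338[hold]; j=4 S=233.7018 intr=0.0000 cont=0.0000 V=0.0000[hold]; j=5 S=343.5855 intr=0.0000 cont=0.0000 V=0.0000[hold]  S*(5)=50.0231
k=4: j=0 S=60.6537 intr=47.4263 cont=47.7986 V=47.7986[hold]; j=1 S=89.1723 intr=18.9077 cont=26.3081 V=26.3081[hold]; j=2 S=131.1000 intr=0.0000 cont=9.4007 V=9.4007[hold]; j=3 S=192.7416 intr=0.0000 cont=1.5765 V=1.5765[hold]; j=4 S=283.3664 intr=0.0000 cont=0.0000 V=0.0000[hold]  S*(4)=-
k=3: j=0 S=73.5433 intr=34.5367 cont=37.7664 V=37.7664[hold]; j=1 S=108.1225 intr=0.0000 cont=18.4539 V=18.4539[hold]; j=2 S=158.9605 intr=0.0000 cont=5.7755 V=5.7755[hold]; j=3 S=233.7018 intr=0.0000 cont=0.8471 V=0.8471[hold]  S*(3)=-
k=2: j=0 S=89.1723 intr=18.9077 cont=28.7686 V=28.7686[hold]; j=1 S=131.1000 intr=0.0000 cont=12.5686 V=12.5686[hold]; j=2 S=192.7416 intr=0.0000 cont=3.4925 V=3.4925[hold]  S*(2)=-
k=1: j=0 S=108.1225 intr=0.0000 cont=21.2309 V=21.2309[hold]; j=1 S=158.9605 intr=0.0000 cont=8.3577 V=8.3577[hold]  S*(1)=-
k=0: j=0 S=131.1000 intr=0.0000 cont=15.2467 V=15.2467[hold]  S*(0)=-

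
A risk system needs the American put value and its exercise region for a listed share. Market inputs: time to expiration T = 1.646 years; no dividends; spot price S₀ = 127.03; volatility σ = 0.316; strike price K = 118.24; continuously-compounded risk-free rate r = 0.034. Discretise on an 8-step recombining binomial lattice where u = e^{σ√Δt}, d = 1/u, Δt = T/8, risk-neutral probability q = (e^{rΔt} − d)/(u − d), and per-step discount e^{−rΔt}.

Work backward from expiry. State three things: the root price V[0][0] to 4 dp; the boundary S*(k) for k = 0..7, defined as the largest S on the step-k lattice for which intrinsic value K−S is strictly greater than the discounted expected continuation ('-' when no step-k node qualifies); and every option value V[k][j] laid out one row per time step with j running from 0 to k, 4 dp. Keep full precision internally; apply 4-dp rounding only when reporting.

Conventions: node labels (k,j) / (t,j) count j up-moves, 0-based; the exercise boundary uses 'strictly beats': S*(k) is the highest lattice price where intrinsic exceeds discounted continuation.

price = 13.1743
boundary = - - - - 71.5987 82.6334 71.5987 82.6334
tree:
13.1743
19.0191 7.2467
26.6258 11.3316 3.0759
35.9674 17.2320 5.3194 0.7723
46.6413 25.3135 9.0221 1.5208 0.0000
56.2024 35.6066 14.9051 2.9949 0.0000 0.0000
64.4868 46.6413 23.7167 5.8977 0.0000 0.0000 0.0000
71.6648 56.2024 35.6066 11.6141 0.0000 0.0000 0.0000 0.0000
77.8844 64.4868 46.6413 22.8713 0.0000 0.0000 0.0000 0.0000 0.0000

params: Δt=0.20575 u=1.15412 d=0.86646 q=0.48863 e^(-rΔt)=0.99303
t_8 payoffs: 77.8844 64.4868 46.6413 22.8713 0.0000 0.0000 0.0000 0.0000 0.0000
t_7: node(7,0) S=46.5752 payoff=71.6648 vs cont=70.8406 → 71.6648 [stop]  node(7,1) S=62.0376 payoff=56.2024 vs cont=55.3782 → 56.2024 [stop]  node(7,2) S=82.6334 payoff=35.6066 vs cont=34.7824 → 35.6066 [stop]  node(7,3) S=110.0667 payoff=8.1733 vs cont=11.6141 → 11.6141 [wait]  node(7,4) S=146.6076 payoff=0.0000 vs cont=0.0000 → 0.0000 [wait]  node(7,5) S=195.2797 payoff=0.0000 vs cont=0.0000 → 0.0000 [wait]  node(7,6) S=260.1104 payoff=0.0000 vs cont=0.0000 → 0.0000 [wait]  node(7,7) S=346.4641 payoff=0.0000 vs cont=0.0000 → 0.0000 [wait]  ⇒ S*(7)=82.6334
t_6: node(6,0) S=53.7532 payoff=64.4868 vs cont=63.6625 → 64.4868 [stop]  node(6,1) S=71.5987 payoff=46.6413 vs cont=45.8170 → 46.6413 [stop]  node(6,2) S=95.3687 payoff=22.8713 vs cont=23.7167 → 23.7167 [wait]  node(6,3) S=127.0300 payoff=0.0000 vs cont=5.8977 → 5.8977 [wait]  node(6,4) S=169.2025 payoff=0.0000 vs cont=0.0000 → 0.0000 [wait]  node(6,5) S=225.3759 payoff=0.0000 vs cont=0.0000 → 0.0000 [wait]  node(6,6) S=300.1981 payoff=0.0000 vs cont=0.0000 → 0.0000 [wait]  ⇒ S*(6)=71.5987
t_5: node(5,0) S=62.0376 payoff=56.2024 vs cont=55.3782 → 56.2024 [stop]  node(5,1) S=82.6334 payoff=35.6066 vs cont=35.1925 → 35.6066 [stop]  node(5,2) S=110.0667 payoff=8.1733 vs cont=14.9051 → 14.9051 [wait]  node(5,3) S=146.6076 payoff=0.0000 vs cont=2.9949 → 2.9949 [wait]  node(5,4) S=195.2797 payoff=0.0000 vs cont=0.0000 → 0.0000 [wait]  node(5,5) S=260.1104 payoff=0.0000 vs cont=0.0000 → 0.0000 [wait]  ⇒ S*(5)=82.6334
t_4: node(4,0) S=71.5987 payoff=46.6413 vs cont=45.8170 → 46.6413 [stop]  node(4,1) S=95.3687 payoff=22.8713 vs cont=25.3135 → 25.3135 [wait]  node(4,2) S=127.0300 payoff=0.0000 vs cont=9.0221 → 9.0221 [wait]  node(4,3) S=169.2025 payoff=0.0000 vs cont=1.5208 → 1.5208 [wait]  node(4,4) S=225.3759 payoff=0.0000 vs cont=0.0000 → 0.0000 [wait]  ⇒ S*(4)=71.5987
t_3: node(3,0) S=82.6334 payoff=35.6066 vs cont=35.9674 → 35.9674 [wait]  node(3,1) S=110.0667 payoff=8.1733 vs cont=17.2320 → 17.2320 [wait]  node(3,2) S=146.6076 payoff=0.0000 vs cont=5.3194 → 5.3194 [wait]  node(3,3) S=195.2797 payoff=0.0000 vs cont=0.7723 → 0.7723 [wait]  ⇒ S*(3)=-
t_2: node(2,0) S=95.3687 payoff=22.8713 vs cont=26.6258 → 26.6258 [wait]  node(2,1) S=127.0300 payoff=0.0000 vs cont=11.3316 → 11.3316 [wait]  node(2,2) S=169.2025 payoff=0.0000 vs cont=3.0759 → 3.0759 [wait]  ⇒ S*(2)=-
t_1: node(1,0) S=110.0667 payoff=8.1733 vs cont=19.0191 → 19.0191 [wait]  node(1,1) S=146.6076 payoff=0.0000 vs cont=7.2467 → 7.2467 [wait]  ⇒ S*(1)=-
t_0: node(0,0) S=127.0300 payoff=0.0000 vs cont=13.1743 → 13.1743 [wait]  ⇒ S*(0)=-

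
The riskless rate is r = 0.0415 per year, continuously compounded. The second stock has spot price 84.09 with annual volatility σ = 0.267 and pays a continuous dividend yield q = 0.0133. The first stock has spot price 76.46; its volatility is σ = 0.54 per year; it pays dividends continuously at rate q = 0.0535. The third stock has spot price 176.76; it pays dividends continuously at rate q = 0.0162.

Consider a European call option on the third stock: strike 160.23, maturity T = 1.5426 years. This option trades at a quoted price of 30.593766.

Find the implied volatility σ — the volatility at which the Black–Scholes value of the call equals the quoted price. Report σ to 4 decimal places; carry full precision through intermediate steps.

sigma = 0.2180

At σ = 0.2180 the Black–Scholes value reproduces the quote:
σ√T = 0.218·√1.5426 = 0.270759
d₁ = (ln(S/K) + (r−q+σ²/2)T) / (σ√T) = (ln(176.76/160.23) + (0.0415−0.0162+0.218²/2)·1.5426) / 0.270759 = (0.098183 + 0.075683) / 0.270759 = 0.642141
d₂ = d₁ − σ√T = 0.642141 − 0.270759 = 0.371382
e^{−rT} = 0.937988
e^{−qT} = 0.975320
N(d₁) = 0.739609,  N(d₂) = 0.644824
V = S·e^{−qT}·N(d₁) − K·e^{−rT}·N(d₂) = 127.506778 − 96.913012 = 30.593766 (the quoted price), and the Black–Scholes price is strictly increasing in σ, so σ is unique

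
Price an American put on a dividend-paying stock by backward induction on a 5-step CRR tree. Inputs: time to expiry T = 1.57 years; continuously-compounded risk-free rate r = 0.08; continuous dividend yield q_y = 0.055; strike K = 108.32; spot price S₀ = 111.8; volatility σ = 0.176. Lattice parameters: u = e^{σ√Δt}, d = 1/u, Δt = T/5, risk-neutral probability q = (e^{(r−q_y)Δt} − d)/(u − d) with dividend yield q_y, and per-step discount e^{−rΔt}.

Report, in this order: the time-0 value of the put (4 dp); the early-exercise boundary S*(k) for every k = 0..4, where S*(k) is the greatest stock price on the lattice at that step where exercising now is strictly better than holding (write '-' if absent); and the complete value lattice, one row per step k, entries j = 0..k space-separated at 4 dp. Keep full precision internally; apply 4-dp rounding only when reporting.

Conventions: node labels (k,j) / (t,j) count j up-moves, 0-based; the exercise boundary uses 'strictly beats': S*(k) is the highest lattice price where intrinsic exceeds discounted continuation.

Δt=0.31400, u=1.10365, d=0.90608, q=0.51525, disc=e^(-rΔt)=0.97519
k=5 terminal: V=max(K-S,0) → 40.0413 25.1536 7.0198 0.0000 0.0000 0.0000
k=4: j=0 S=75.3557 intr=32.9643 cont=31.5674 V=32.9643[EX]; j=1 S=91.7866 intr=16.5334 cont=15.4179 V=16.5334[EX]; j=2 S=111.8000 intr=0.0000 cont=3.3184 V=3.3184[hold]; j=3 S=136.1772 intr=0.0000 cont=0.0000 V=0.0000[hold]; j=4 S=165.8698 intr=0.0000 cont=0.0000 V=0.0000[hold]  S*(4)=91.7866
k=3: j=0 S=83.1664 intr=25.1536 cont=23.8905 V=25.1536[EX]; j=1 S=101.3002 intr=7.0198 cont=9.4831 V=9.4831[hold]; j=2 S=123.3881 intr=0.0000 cont=1.5687 V=1.5687[hold]; j=3 S=150.2920 intr=0.0000 cont=0.0000 V=0.0000[hold]  S*(3)=83.1664
k=2: j=0 S=91.7866 intr=16.5334 cont=16.6556 V=16.6556[hold]; j=1 S=111.8000 intr=0.0000 cont=5.2711 V=5.2711[hold]; j=2 S=136.1772 intr=0.0000 cont=0.7415 V=0.7415[hold]  S*(2)=-
k=1: j=0 S=101.3002 intr=7.0198 cont=10.5220 V=10.5220[hold]; j=1 S=123.3881 intr=0.0000 cont=2.8643 V=2.8643[hold]  S*(1)=-
k=0: j=0 S=111.8000 intr=0.0000 cont=6.4132 V=6.4132[hold]  S*(0)=-

price = 6.4132
boundary = - - - 83.1664 91.7866
tree:
6.4132
10.5220 2.8643
16.6556 5.2711 0.7415
25.1536 9.4831 1.5687 0.0000
32.9643 16.5334 3.3184 0.0000 0.0000
40.0413 25.1536 7.0198 0.0000 0.0000 0.0000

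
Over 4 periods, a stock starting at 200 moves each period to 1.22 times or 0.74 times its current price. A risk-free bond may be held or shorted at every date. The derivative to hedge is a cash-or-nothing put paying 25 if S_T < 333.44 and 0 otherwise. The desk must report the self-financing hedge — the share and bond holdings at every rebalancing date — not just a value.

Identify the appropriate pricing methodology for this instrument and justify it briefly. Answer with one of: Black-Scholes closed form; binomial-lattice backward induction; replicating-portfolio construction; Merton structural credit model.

framework: replicating-portfolio construction

Key observation: the mandate to exhibit the hedge at every date and state singles out the replicating-portfolio construction on the 4-period tree with factors 1.22 and 0.74 from 200.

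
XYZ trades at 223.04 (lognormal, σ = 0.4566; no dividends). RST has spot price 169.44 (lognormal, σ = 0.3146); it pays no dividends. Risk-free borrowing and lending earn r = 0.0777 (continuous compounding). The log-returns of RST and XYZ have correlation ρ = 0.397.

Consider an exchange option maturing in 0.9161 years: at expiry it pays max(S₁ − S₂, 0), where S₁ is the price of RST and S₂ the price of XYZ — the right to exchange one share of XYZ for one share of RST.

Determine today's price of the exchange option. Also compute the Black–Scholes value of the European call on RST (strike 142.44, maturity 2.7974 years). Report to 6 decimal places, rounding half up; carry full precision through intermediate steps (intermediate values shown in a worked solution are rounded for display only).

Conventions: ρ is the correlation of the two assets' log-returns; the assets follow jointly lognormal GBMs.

exchange price = 12.497321
price(RST call K=142.44) = 64.370434

σ_eff = √(σ₁² + σ₂² − 2ρσ₁σ₂) = √(0.3146² + 0.4566² − 2·0.397·0.3146·0.4566) = 0.439774
d₁ = (ln(S₁/S₂) + (q₂ − q₁ + σ_eff²/2)T) / (σ_eff√T) = (ln(169.44/223.04) + (0.0 − 0.0 + 0.096701)·0.9161) / 0.420922 = -0.442516
d₂ = d₁ − σ_eff√T = -0.442516 − 0.420922 = -0.863438
N(d₁) = 0.329058,  N(d₂) = 0.193948
V = S₁·e^{−q₁T}·N(d₁) − S₂·e^{−q₂T}·N(d₂) = 55.755565 − 43.258244 = 12.497321
[vanilla: RST call K=142.44]
σ√T = 0.3146·√2.7974 = 0.526182
d₁ = (ln(S/K) + (r+σ²/2)T) / (σ√T) = (ln(169.44/142.44) + (0.0777+0.3146²/2)·2.7974) / 0.526182 = (0.173578 + 0.355792) / 0.526182 = 1.006058
d₂ = d₁ − σ√T = 1.006058 − 0.526182 = 0.479876
e^{−rT} = 0.804642
N(d₁) = 0.842806,  N(d₂) = 0.684342
price = S·N(d₁) − K·e^{−rT}·N(d₂) = 142.805087 − 78.434653 = 64.370434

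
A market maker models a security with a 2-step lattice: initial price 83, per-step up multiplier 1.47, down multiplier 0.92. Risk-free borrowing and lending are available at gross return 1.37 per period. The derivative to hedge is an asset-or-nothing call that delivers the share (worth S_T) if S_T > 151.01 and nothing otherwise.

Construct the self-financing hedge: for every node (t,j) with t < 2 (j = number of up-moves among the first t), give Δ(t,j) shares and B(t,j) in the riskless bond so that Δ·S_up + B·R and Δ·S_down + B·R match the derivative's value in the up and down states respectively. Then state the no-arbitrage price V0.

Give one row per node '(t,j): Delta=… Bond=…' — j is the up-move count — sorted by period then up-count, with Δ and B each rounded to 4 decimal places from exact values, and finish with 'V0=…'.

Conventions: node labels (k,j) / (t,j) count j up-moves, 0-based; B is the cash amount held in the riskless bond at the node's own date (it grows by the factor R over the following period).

Risk-neutral probability p* = (R−d)/(u−d) = (1.37−0.92)/(1.47−0.92) = 0.8182.
Payoffs at expiry: V(2,0)=0.0000, V(2,1)=0.0000, V(2,2)=179.3547
(1,0): S=76.3600. Δ = (V_up−V_dn)/(S_up−S_dn) = (0.0000−0.0000)/(112.2492−70.2512) = 0.0000. V = [p*·0.0000 + (1−p*)·0.0000]/1.37 = 0.0000. B = V − Δ·S = 0.0000.
(1,1): S=122.0100. Δ = (V_up−V_dn)/(S_up−S_dn) = (179.3547−0.0000)/(179.3547−112.2492) = 2.6727. V = [p*·179.3547 + (1−p*)·0.0000]/1.37 = 107.1130. B = V − Δ·S = -218.9865.
(0,0): S=83.0000. Δ = (V_up−V_dn)/(S_up−S_dn) = (107.1130−0.0000)/(122.0100−76.3600) = 2.3464. V = [p*·107.1130 + (1−p*)·0.0000]/1.37 = 63.9693. B = V − Δ·S = -130.7816.
Sanity check at the root: Δ(0,0)·S0 + B(0,0) reproduces V0 = 63.9693.

(0,0): Delta=2.3464 Bond=-130.7816
(1,0): Delta=0.0000 Bond=0.0000
(1,1): Delta=2.6727 Bond=-218.9865
V0=63.9693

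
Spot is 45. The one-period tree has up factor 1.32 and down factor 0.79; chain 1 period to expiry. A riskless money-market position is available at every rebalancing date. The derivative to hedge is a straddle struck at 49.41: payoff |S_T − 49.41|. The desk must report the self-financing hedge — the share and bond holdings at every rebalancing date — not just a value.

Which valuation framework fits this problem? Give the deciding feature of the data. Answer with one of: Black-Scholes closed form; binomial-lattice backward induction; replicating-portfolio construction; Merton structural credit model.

Key observation: the deliverable is the dynamic trading strategy on the 1-step tree (spot 45, moves 1.32 and 0.79), so the valuation must go through the node-by-node replicating-portfolio solve.

framework: replicating-portfolio construction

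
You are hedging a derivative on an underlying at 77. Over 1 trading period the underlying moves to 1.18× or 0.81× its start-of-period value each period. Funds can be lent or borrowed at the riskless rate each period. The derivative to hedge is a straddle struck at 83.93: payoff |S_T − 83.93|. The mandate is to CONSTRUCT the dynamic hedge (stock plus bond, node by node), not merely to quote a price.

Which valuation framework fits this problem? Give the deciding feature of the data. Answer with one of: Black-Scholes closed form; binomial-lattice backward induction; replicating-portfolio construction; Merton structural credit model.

framework: replicating-portfolio construction

Key observation: what is demanded is not a single number but the (Δ, B) position at each node of the 1.18/0.81 tree starting at 77; constructing those positions is the replicating-portfolio method.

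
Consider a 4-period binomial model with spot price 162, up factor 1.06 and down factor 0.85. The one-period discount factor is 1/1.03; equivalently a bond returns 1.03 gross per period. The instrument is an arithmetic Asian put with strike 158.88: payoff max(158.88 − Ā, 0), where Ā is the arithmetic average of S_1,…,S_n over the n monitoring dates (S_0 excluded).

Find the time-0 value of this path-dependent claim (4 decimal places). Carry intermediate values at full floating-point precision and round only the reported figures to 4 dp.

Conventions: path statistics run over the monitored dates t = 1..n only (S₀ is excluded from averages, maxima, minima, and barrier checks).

Risk-neutral up-probability p* = (R−d)/(u−d) = (1.03−0.85)/(1.06−0.85) = 0.8571; the claim prices as the p*-weighted sum of path payoffs discounted by R^4.
Enumerate all 2^4 = 16 price paths (U = up ×1.06, D = down ×0.85); each path with k up-moves has probability p*^k·(1−p*)^(4−k).
DDDD: Ā=109.6996, payoff=49.1804, prob=0.000416
UDDD: Ā=136.8018, payoff=22.0782, prob=0.002499
DUDD: Ā=128.2968, payoff=30.5832, prob=0.002499
UUDD: Ā=159.9937, payoff=0.0000, prob=0.014994
DDUD: Ā=121.0676, payoff=37.8124, prob=0.002499
UDUD: Ā=150.9784, payoff=7.9016, prob=0.014994
DUUD: Ā=142.4734, payoff=16.4066, prob=0.014994
UUUD: Ā=177.6727, payoff=0.0000, prob=0.089963
DDDU: Ā=114.9227, payoff=43.9573, prob=0.002499
UDDU: Ā=143.3154, payoff=15.5646, prob=0.014994
DUDU: Ā=134.8104, payoff=24.0696, prob=0.014994
UUDU: Ā=168.1165, payoff=0.0000, prob=0.089963
DDUU: Ā=127.5811, payoff=31.2989, prob=0.014994
UDUU: Ā=159.1012, payoff=0.0000, prob=0.089963
DUUU: Ā=150.5962, payoff=8.2838, prob=0.089963
UUUU: Ā=187.8023, payoff=0.0000, prob=0.539775
Price = Σ prob·payoff / R^4 = 2.529683 / 1.125509 = 2.2476

price = 2.2476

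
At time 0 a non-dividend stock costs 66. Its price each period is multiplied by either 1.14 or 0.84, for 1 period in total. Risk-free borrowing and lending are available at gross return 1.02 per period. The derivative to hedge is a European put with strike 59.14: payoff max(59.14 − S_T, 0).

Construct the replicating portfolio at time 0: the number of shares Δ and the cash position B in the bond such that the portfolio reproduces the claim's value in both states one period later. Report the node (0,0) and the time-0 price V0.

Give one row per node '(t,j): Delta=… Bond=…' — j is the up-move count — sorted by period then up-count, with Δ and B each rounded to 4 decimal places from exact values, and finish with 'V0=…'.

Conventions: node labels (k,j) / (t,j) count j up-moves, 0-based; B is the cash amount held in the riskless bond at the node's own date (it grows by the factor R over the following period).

(0,0): Delta=-0.1869 Bond=13.7843
V0=1.4510

No-arbitrage ⇒ martingale measure with p* = (R−d)/(u−d) = 0.6000.
At maturity the claim pays: V(1,0)=3.7000, V(1,1)=0.0000
Node (0,0) S=66.0000: V=(p*·0.0000+(1−p*)·3.7000)/1.02=1.4510; Δ=(0.0000−3.7000)/(75.2400−55.4400)=-0.1869; B=V−Δ·S=13.7843
Verification: the root portfolio costs Δ(0,0)·S0 + B(0,0) = 1.4510, matching V0.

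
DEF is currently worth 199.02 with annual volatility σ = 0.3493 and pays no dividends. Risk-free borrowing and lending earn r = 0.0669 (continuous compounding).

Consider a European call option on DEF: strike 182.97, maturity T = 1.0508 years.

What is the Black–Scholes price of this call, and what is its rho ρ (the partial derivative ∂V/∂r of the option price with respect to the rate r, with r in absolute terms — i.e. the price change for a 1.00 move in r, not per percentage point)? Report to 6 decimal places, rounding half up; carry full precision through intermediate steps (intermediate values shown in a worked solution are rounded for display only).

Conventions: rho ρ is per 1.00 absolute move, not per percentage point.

price = 42.862709
ρ = 107.443384

σ√T = 0.3493·√1.0508 = 0.358062
d₁ = (ln(S/K) + (r+σ²/2)T) / (σ√T) = (ln(199.02/182.97) + (0.0669+0.3493²/2)·1.0508) / 0.358062 = (0.084083 + 0.134403) / 0.358062 = 0.610190
d₂ = d₁ − σ√T = 0.610190 − 0.358062 = 0.252127
e^{−rT} = 0.932116
N(d₁) = 0.729132,  N(d₂) = 0.599529
Call price V = S·N(d₁) − K·e^{−rT}·N(d₂) = 145.111838 − 102.249128 = 42.862709
ρ = K·T·e^{−rT}·N(d₂) = 107.443384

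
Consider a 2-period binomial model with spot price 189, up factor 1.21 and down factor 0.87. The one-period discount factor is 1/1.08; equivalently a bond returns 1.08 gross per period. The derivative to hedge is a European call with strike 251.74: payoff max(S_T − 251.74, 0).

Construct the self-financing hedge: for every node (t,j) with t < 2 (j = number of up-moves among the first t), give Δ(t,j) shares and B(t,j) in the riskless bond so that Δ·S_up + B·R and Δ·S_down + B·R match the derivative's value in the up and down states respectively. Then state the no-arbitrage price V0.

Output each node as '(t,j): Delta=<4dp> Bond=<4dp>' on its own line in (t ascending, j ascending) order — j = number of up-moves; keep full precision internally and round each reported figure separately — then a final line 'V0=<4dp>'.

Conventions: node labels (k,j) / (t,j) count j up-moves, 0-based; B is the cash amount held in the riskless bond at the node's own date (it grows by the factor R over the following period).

(0,0): Delta=0.2223 Bond=-33.8405
(1,0): Delta=0.0000 Bond=0.0000
(1,1): Delta=0.3212 Bond=-59.1726
V0=8.1684

Under the risk-neutral measure, an up-move has probability p* = (R−d)/(u−d) = 0.6176 and values discount at R = 1.08.
Terminal payoffs: V(2,0)=0.0000, V(2,1)=0.0000, V(2,2)=24.9749
Node (1,0) S=164.4300: V=(p*·0.0000+(1−p*)·0.0000)/1.08=0.0000; Δ=(0.0000−0.0000)/(198.9603−143.0541)=0.0000; B=V−Δ·S=0.0000
Node (1,1) S=228.6900: V=(p*·24.9749+(1−p*)·0.0000)/1.08=14.2830; Δ=(24.9749−0.0000)/(276.7149−198.9603)=0.3212; B=V−Δ·S=-59.1726
Node (0,0) S=189.0000: V=(p*·14.2830+(1−p*)·0.0000)/1.08=8.1684; Δ=(14.2830−0.0000)/(228.6900−164.4300)=0.2223; B=V−Δ·S=-33.8405
Verification: the root portfolio costs Δ(0,0)·S0 + B(0,0) = 8.1684, matching V0.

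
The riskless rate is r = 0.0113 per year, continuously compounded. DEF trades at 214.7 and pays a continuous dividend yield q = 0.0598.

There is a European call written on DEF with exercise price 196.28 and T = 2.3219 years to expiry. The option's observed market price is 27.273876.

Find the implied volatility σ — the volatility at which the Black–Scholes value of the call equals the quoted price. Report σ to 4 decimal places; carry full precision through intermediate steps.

sigma = 0.2574

At σ = 0.2574 the Black–Scholes value reproduces the quote:
σ√T = 0.2574·√2.3219 = 0.392221
d₁ = (ln(S/K) + (r−q+σ²/2)T) / (σ√T) = (ln(214.7/196.28) + (0.0113−0.0598+0.2574²/2)·2.3219) / 0.392221 = (0.089699 − 0.035694) / 0.392221 = 0.137692
d₂ = d₁ − σ√T = 0.137692 − 0.392221 = -0.254528
e^{−rT} = 0.974104
e^{−qT} = 0.870359
N(d₁) = 0.554758,  N(d₂) = 0.399544
V = S·e^{−qT}·N(d₁) − K·e^{−rT}·N(d₂) = 103.665489 − 76.391613 = 27.273876 (matching the quote); vega is positive throughout, so no other σ reproduces this price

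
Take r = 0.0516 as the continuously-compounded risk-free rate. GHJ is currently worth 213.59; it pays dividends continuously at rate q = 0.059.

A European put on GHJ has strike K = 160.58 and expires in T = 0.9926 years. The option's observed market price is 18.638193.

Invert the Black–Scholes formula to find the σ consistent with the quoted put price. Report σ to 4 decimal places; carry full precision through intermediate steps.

At σ = 0.5535 the Black–Scholes value reproduces the quote:
σ√T = 0.5535·√0.9926 = 0.551448
d₁ = (ln(S/K) + (r−q+σ²/2)T) / (σ√T) = (ln(213.59/160.58) + (0.0516−0.059+0.5535²/2)·0.9926) / 0.551448 = (0.285266 + 0.144702) / 0.551448 = 0.779708
d₂ = d₁ − σ√T = 0.779708 − 0.551448 = 0.228259
e^{−rT} = 0.950071
e^{−qT} = 0.943118
N(−d₁) = 0.217782,  N(−d₂) = 0.409722
V = K·e^{−rT}·N(−d₂) − S·e^{−qT}·N(−d₁) = 62.508246 − 43.870053 = 18.638193 (matching the quote); vega is positive throughout, so no other σ reproduces this price

sigma = 0.5535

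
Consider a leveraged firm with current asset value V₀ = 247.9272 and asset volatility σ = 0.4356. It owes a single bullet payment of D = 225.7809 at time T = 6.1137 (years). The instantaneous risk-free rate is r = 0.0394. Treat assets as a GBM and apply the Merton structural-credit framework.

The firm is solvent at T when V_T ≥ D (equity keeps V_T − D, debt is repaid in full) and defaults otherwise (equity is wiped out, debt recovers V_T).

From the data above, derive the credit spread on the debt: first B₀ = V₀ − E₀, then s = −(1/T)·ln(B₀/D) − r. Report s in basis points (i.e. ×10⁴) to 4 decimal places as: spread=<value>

spread=615.5972

Apply the equity-as-call identities (strike 225.7809, horizon 6.1137 years):
d₁ = [ln(V₀/D) + (r + σ²/2)T] / (σ√T)
   = [ln(247.9272/225.7809) + (0.0394 + 0.5·0.4356²)·6.1137] / (0.4356·√6.1137)
   = [0.093570 + 0.820909] / 1.077060 = 0.849051
d₂ = d₁ − σ√T = 0.849051 − 1.077060 = -0.228009
N(d₁) = 0.802074,  N(d₂) = 0.409820,  e^(−rT) = 0.785936
E₀ = V₀·N(d₁) − D·e^(−rT)·N(d₂)
   = 247.9272·0.802074 − 225.7809·0.785936·0.409820 = 126.133624
B₀ = V₀ − E₀ = 247.9272 − 126.133624 = 121.793576
spread = −(1/T)·ln(B₀/D) − r = −(1/6.1137)·ln(121.793576/225.7809) − 0.0394 = 0.06155972
in basis points: 0.06155972 × 10⁴ = 615.5972 bp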